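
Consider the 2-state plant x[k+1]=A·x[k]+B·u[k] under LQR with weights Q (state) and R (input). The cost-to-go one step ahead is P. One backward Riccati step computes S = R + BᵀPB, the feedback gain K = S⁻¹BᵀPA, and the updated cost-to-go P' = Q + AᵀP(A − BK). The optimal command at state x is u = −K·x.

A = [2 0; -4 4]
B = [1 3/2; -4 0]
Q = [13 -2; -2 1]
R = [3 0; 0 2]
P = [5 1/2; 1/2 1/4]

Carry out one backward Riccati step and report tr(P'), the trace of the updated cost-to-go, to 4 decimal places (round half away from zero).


18.6647

BᵀP = [3.0000 -0.5000; 7.5000 0.7500]
S = R + BᵀPB = [3 0; 0 2] + [5.0000 4.5000; 4.5000 11.2500] = [8.0000 4.5000; 4.5000 13.2500]
BᵀPA = [8.0000 -2.0000; 12.0000 3.0000]
K = S⁻¹·BᵀPA = [0.6064 -0.4665; 0.6997 0.3848]
A−BK = [0.3440 -0.1108; -1.5743 2.1341]
AᵀP(A−BK) = [2.7522 -0.8863; -0.8863 1.9125]
P' = Q + AᵀP(A−BK) = [15.7522 -2.8863; -2.8863 2.9125]
tr(P') = 18.6647


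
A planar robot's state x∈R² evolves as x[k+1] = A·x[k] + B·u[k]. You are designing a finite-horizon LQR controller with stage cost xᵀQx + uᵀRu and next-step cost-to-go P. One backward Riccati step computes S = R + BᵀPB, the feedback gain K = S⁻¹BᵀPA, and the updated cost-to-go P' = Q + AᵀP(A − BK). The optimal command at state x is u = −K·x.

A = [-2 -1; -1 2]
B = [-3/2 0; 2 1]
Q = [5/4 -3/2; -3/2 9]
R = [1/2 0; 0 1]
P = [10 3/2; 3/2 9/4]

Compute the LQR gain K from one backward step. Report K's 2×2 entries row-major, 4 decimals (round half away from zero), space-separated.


BᵀP = [-12.0000 2.2500; 1.5000 2.2500]
S = R + BᵀPB = [1/2 0; 0 1] + [22.5000 2.2500; 2.2500 2.2500] = [23.0000 2.2500; 2.2500 3.2500]
BᵀPA = [21.7500 16.5000; -5.2500 3.0000]
K = S⁻¹·BᵀPA = [1.1839 0.6726; -2.4350 0.4574]
A−BK = [-0.2242 0.0090; -0.9327 0.1973]
AᵀP(A−BK) = [9.7175 -1.2287; -1.2287 0.5291]
P' = Q + AᵀP(A−BK) = [10.9675 -2.7287; -2.7287 9.5291]
tr(P') = 20.4966

1.1839 0.6726 -2.4350 0.4574


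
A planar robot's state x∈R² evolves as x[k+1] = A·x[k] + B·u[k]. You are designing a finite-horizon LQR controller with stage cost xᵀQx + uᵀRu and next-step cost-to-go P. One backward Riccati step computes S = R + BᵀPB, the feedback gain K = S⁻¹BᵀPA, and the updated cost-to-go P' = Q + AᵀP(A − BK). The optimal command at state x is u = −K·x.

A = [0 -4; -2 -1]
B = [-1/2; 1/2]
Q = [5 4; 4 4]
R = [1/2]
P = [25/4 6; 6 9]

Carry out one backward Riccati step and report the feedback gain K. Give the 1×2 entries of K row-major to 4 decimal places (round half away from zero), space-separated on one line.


-2.2857 -0.7619

BᵀP = [-0.1250 1.5000]
S = R + BᵀPB = [1/2] + [0.8125] = [1.3125]
BᵀPA = [-3.0000 -1.0000]
K = S⁻¹·BᵀPA = [-2.2857 -0.7619]
A−BK = [-1.1429 -4.3810; -0.8571 -0.6190]
AᵀP(A−BK) = [29.1429 63.7143; 63.7143 156.2381]
P' = Q + AᵀP(A−BK) = [34.1429 67.7143; 67.7143 160.2381]
tr(P') = 194.3810


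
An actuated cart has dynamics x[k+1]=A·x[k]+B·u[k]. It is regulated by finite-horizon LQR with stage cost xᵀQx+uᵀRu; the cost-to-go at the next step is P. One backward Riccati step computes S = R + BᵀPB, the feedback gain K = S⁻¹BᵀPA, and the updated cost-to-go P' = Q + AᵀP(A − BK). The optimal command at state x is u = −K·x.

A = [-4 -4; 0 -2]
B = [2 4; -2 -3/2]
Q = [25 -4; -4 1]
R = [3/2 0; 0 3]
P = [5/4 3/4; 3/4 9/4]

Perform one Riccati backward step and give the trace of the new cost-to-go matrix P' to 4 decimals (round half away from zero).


48.6150

BᵀP = [1.0000 -3.0000; 3.8750 -0.3750]
S = R + BᵀPB = [3/2 0; 0 3] + [8.0000 8.5000; 8.5000 16.0625] = [9.5000 8.5000; 8.5000 19.0625]
BᵀPA = [-4.0000 2.0000; -15.5000 -14.7500]
K = S⁻¹·BᵀPA = [0.5099 1.5022; -1.0405 -1.4436]
A−BK = [-0.8579 -1.2300; -0.5409 -1.1611]
AᵀP(A−BK) = [5.9121 9.6331; 9.6331 16.7028]
P' = Q + AᵀP(A−BK) = [30.9121 5.6331; 5.6331 17.7028]
tr(P') = 48.6150


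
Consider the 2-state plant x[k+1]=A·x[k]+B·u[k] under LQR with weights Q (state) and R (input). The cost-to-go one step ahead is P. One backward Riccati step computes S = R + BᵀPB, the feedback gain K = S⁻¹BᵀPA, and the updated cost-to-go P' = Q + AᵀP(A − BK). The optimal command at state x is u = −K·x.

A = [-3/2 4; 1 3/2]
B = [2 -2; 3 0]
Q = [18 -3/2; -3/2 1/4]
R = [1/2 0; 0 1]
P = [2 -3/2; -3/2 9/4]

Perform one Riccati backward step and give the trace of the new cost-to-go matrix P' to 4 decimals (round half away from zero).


BᵀP = [-0.5000 3.7500; -4.0000 3.0000]
S = R + BᵀPB = [1/2 0; 0 1] + [10.2500 1.0000; 1.0000 8.0000] = [10.7500 1.0000; 1.0000 9.0000]
BᵀPA = [4.5000 3.6250; 9.0000 -11.5000]
K = S⁻¹·BᵀPA = [0.3290 0.4608; 0.9634 -1.3290]
A−BK = [-0.2311 0.4204; 0.0131 0.1175]
AᵀP(A−BK) = [1.0986 -1.3629; -1.3629 2.1087]
P' = Q + AᵀP(A−BK) = [19.0986 -2.8629; -2.8629 2.3587]
tr(P') = 21.4572

21.4572


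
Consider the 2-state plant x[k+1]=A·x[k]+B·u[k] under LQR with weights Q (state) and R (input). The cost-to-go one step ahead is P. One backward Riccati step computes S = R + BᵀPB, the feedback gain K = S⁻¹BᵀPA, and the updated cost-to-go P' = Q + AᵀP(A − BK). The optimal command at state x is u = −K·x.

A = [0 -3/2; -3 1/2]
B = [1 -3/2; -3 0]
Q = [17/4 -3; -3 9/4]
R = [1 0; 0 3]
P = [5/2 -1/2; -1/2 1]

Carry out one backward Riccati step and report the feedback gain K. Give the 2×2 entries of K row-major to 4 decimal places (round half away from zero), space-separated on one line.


0.7889 -0.3157 0.2879 0.4760

BᵀP = [4.0000 -3.5000; -3.7500 0.7500]
S = R + BᵀPB = [1 0; 0 3] + [14.5000 -6.0000; -6.0000 5.6250] = [15.5000 -6.0000; -6.0000 8.6250]
BᵀPA = [10.5000 -7.7500; -2.2500 6.0000]
K = S⁻¹·BᵀPA = [0.7889 -0.3157; 0.2879 0.4760]
A−BK = [-0.3570 -0.4702; -0.6334 -0.4472]
AᵀP(A−BK) = [1.3647 0.6363; 0.6363 1.3220]
P' = Q + AᵀP(A−BK) = [5.6147 -2.3637; -2.3637 3.5720]
tr(P') = 9.1867


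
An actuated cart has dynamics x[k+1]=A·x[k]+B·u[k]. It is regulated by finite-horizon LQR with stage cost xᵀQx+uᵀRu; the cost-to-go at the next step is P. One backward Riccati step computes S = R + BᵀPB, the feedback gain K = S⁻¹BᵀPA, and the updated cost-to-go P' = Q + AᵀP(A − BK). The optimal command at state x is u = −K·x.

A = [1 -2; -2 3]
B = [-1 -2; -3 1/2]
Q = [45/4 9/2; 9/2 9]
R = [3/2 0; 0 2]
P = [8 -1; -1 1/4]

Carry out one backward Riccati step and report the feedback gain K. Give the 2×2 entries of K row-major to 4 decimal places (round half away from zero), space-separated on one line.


BᵀP = [-5.0000 0.2500; -16.5000 2.1250]
S = R + BᵀPB = [3/2 0; 0 2] + [4.2500 10.1250; 10.1250 34.0625] = [5.7500 10.1250; 10.1250 36.0625]
BᵀPA = [-5.5000 10.7500; -20.7500 39.3750]
K = S⁻¹·BᵀPA = [0.1121 -0.1049; -0.6069 1.1213]
A−BK = [-0.1016 0.1377; -1.3604 2.1246]
AᵀP(A−BK) = [1.0241 -1.8098; -1.8098 3.2262]
P' = Q + AᵀP(A−BK) = [12.2741 2.6902; 2.6902 12.2262]
tr(P') = 24.5004

0.1121 -0.1049 -0.6069 1.1213


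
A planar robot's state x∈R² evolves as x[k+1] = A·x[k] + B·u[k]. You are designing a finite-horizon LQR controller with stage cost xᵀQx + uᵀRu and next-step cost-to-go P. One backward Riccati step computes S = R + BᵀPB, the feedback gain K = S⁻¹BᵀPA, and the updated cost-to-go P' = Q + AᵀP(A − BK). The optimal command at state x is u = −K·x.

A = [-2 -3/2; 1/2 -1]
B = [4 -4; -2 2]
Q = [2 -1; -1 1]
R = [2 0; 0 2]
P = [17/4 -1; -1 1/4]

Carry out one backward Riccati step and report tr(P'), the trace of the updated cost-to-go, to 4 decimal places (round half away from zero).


BᵀP = [19.0000 -4.5000; -19.0000 4.5000]
S = R + BᵀPB = [2 0; 0 2] + [85.0000 -85.0000; -85.0000 85.0000] = [87.0000 -85.0000; -85.0000 87.0000]
BᵀPA = [-40.2500 -24.0000; 40.2500 24.0000]
K = S⁻¹·BᵀPA = [-0.2340 -0.1395; 0.2340 0.1395]
A−BK = [-0.1279 -0.3837; -0.4360 -1.5581]
AᵀP(A−BK) = [0.2246 0.1424; 0.1424 0.1148]
P' = Q + AᵀP(A−BK) = [2.2246 -0.8576; -0.8576 1.1148]
tr(P') = 3.3394

3.3394


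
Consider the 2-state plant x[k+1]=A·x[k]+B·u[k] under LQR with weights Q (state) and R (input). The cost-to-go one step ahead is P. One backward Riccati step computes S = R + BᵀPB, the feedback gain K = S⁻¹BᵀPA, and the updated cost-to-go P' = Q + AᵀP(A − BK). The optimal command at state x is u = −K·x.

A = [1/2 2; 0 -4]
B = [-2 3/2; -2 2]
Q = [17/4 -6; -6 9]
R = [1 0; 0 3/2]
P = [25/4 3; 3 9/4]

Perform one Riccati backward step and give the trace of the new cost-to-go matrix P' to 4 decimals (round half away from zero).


25.3893

BᵀP = [-18.5000 -10.5000; 15.3750 9.0000]
S = R + BᵀPB = [1 0; 0 3/2] + [58.0000 -48.7500; -48.7500 41.0625] = [59.0000 -48.7500; -48.7500 42.5625]
BᵀPA = [-9.2500 5.0000; 7.6875 -5.2500]
K = S⁻¹·BᵀPA = [-0.1407 -0.3203; 0.0195 -0.4903]
A−BK = [0.1894 2.0947; -0.3203 -3.6602]
AᵀP(A−BK) = [0.1114 1.0557; 1.0557 12.0279]
P' = Q + AᵀP(A−BK) = [4.3614 -4.9443; -4.9443 21.0279]
tr(P') = 25.3893


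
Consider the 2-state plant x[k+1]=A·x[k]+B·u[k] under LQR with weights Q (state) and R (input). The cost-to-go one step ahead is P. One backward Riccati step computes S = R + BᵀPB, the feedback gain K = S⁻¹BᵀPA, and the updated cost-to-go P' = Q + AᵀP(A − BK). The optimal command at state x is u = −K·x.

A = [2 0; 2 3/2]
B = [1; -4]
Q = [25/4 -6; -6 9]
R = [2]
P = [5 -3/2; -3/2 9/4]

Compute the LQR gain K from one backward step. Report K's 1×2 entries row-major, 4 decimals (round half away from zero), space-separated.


0.0182 -0.2864

BᵀP = [11.0000 -10.5000]
S = R + BᵀPB = [2] + [53.0000] = [55.0000]
BᵀPA = [1.0000 -15.7500]
K = S⁻¹·BᵀPA = [0.0182 -0.2864]
A−BK = [1.9818 0.2864; 2.0727 0.3545]
AᵀP(A−BK) = [16.9818 2.5364; 2.5364 0.5523]
P' = Q + AᵀP(A−BK) = [23.2318 -3.4636; -3.4636 9.5523]
tr(P') = 32.7841


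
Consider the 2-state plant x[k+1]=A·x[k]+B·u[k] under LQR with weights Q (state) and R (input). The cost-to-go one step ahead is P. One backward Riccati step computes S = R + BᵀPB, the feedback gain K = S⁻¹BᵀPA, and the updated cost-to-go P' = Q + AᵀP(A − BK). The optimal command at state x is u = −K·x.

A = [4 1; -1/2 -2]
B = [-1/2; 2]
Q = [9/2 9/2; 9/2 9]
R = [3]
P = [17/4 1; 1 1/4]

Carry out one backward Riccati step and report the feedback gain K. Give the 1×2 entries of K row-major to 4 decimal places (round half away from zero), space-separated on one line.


-0.1633 -0.0408

BᵀP = [-0.1250 0.0000]
S = R + BᵀPB = [3] + [0.0625] = [3.0625]
BᵀPA = [-0.5000 -0.1250]
K = S⁻¹·BᵀPA = [-0.1633 -0.0408]
A−BK = [3.9184 0.9796; -0.1735 -1.9184]
AᵀP(A−BK) = [63.9809 8.7296; 8.7296 1.2449]
P' = Q + AᵀP(A−BK) = [68.4809 13.2296; 13.2296 10.2449]
tr(P') = 78.7258


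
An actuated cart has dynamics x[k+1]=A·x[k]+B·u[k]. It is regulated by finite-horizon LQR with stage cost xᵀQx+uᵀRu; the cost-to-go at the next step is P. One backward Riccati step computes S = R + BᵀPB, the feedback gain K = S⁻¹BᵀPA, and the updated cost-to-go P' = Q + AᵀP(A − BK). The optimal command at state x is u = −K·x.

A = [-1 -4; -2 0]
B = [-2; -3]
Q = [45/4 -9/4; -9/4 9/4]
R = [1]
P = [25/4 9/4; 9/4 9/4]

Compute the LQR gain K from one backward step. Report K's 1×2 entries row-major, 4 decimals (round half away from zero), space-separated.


0.5700 1.0512

BᵀP = [-19.2500 -11.2500]
S = R + BᵀPB = [1] + [72.2500] = [73.2500]
BᵀPA = [41.7500 77.0000]
K = S⁻¹·BᵀPA = [0.5700 1.0512]
A−BK = [0.1399 -1.8976; -0.2901 3.1536]
AᵀP(A−BK) = [0.4539 -0.8874; -0.8874 19.0580]
P' = Q + AᵀP(A−BK) = [11.7039 -3.1374; -3.1374 21.3080]
tr(P') = 33.0119


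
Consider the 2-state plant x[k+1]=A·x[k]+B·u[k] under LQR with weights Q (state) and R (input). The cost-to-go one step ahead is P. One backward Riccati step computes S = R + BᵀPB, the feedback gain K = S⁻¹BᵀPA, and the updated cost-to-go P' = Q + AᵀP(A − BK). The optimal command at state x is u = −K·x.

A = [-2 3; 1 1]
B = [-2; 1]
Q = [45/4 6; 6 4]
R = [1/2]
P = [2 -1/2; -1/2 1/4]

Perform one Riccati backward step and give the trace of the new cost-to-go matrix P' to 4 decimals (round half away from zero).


17.0174

BᵀP = [-4.5000 1.2500]
S = R + BᵀPB = [1/2] + [10.2500] = [10.7500]
BᵀPA = [10.2500 -12.2500]
K = S⁻¹·BᵀPA = [0.9535 -1.1395]
A−BK = [-0.0930 0.7209; 0.0465 2.1395]
AᵀP(A−BK) = [0.4767 -0.5698; -0.5698 1.2907]
P' = Q + AᵀP(A−BK) = [11.7267 5.4302; 5.4302 5.2907]
tr(P') = 17.0174


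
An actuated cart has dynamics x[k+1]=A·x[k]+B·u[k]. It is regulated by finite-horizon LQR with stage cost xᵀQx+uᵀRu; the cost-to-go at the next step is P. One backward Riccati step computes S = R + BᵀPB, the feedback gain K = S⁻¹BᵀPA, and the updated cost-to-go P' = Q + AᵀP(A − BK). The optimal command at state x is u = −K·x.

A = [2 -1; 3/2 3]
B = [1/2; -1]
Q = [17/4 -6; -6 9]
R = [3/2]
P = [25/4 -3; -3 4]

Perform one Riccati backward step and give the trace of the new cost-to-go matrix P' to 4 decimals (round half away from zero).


BᵀP = [6.1250 -5.5000]
S = R + BᵀPB = [3/2] + [8.5625] = [10.0625]
BᵀPA = [4.0000 -22.6250]
K = S⁻¹·BᵀPA = [0.3975 -2.2484]
A−BK = [1.8012 0.1242; 1.8975 0.7516]
AᵀP(A−BK) = [14.4099 0.9938; 0.9938 9.3789]
P' = Q + AᵀP(A−BK) = [18.6599 -5.0062; -5.0062 18.3789]
tr(P') = 37.0388

37.0388


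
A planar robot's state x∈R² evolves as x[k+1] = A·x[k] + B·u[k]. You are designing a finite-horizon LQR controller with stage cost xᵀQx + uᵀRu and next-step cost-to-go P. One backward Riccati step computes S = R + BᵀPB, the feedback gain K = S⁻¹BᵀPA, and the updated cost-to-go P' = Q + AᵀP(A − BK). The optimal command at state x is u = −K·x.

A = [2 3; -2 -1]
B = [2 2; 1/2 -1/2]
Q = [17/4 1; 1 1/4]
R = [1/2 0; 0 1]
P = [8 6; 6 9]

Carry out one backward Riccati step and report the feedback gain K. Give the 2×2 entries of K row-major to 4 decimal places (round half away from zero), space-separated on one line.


-1.0452 0.0223 1.8105 1.3263

BᵀP = [19.0000 16.5000; 13.0000 7.5000]
S = R + BᵀPB = [1/2 0; 0 1] + [46.2500 29.7500; 29.7500 22.2500] = [46.7500 29.7500; 29.7500 23.2500]
BᵀPA = [5.0000 40.5000; 11.0000 31.5000]
K = S⁻¹·BᵀPA = [-1.0452 0.0223; 1.8105 1.3263]
A−BK = [0.4693 0.3028; -0.5721 -0.3480]
AᵀP(A−BK) = [5.3102 3.2991; 3.2991 2.3183]
P' = Q + AᵀP(A−BK) = [9.5602 4.2991; 4.2991 2.5683]
tr(P') = 12.1285


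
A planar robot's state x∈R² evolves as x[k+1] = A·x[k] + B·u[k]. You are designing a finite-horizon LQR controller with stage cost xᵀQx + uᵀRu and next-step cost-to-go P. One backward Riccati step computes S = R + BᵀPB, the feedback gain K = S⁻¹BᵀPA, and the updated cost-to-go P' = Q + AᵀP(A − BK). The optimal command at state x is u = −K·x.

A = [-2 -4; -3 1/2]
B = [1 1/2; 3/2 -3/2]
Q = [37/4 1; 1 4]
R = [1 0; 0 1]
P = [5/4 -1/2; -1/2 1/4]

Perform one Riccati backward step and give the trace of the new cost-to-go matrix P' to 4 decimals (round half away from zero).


BᵀP = [0.5000 -0.1250; 1.3750 -0.6250]
S = R + BᵀPB = [1 0; 0 1] + [0.3125 0.4375; 0.4375 1.6250] = [1.3125 0.4375; 0.4375 2.6250]
BᵀPA = [-0.6250 -2.0625; -0.8750 -5.8125]
K = S⁻¹·BᵀPA = [-0.3866 -0.8824; -0.2689 -2.0672]
A−BK = [-1.4790 -2.0840; -2.8235 -1.2773]
AᵀP(A−BK) = [0.7731 1.7647; 1.7647 8.2269]
P' = Q + AᵀP(A−BK) = [10.0231 2.7647; 2.7647 12.2269]
tr(P') = 22.2500

22.2500


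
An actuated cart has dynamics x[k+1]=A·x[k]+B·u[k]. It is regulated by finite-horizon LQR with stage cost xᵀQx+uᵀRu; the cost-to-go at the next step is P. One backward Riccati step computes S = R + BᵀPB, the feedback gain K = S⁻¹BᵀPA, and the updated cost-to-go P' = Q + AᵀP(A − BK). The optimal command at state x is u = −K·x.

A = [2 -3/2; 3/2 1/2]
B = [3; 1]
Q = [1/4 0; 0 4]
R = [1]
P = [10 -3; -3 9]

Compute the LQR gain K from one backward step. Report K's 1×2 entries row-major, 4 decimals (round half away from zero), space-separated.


0.6585 -0.4939

BᵀP = [27.0000 0.0000]
S = R + BᵀPB = [1] + [81.0000] = [82.0000]
BᵀPA = [54.0000 -40.5000]
K = S⁻¹·BᵀPA = [0.6585 -0.4939]
A−BK = [0.0244 -0.0183; 0.8415 0.9939]
AᵀP(A−BK) = [6.6890 7.1707; 7.1707 9.2470]
P' = Q + AᵀP(A−BK) = [6.9390 7.1707; 7.1707 13.2470]
tr(P') = 20.1860


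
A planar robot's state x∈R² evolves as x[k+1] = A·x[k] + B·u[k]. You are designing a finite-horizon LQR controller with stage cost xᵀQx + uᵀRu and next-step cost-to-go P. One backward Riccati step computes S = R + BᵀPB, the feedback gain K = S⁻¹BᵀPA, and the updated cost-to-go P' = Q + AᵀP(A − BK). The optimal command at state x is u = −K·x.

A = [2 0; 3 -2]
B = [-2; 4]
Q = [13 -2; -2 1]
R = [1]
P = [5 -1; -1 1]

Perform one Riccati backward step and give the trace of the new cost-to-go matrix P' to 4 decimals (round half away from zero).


30.3962

BᵀP = [-14.0000 6.0000]
S = R + BᵀPB = [1] + [52.0000] = [53.0000]
BᵀPA = [-10.0000 -12.0000]
K = S⁻¹·BᵀPA = [-0.1887 -0.2264]
A−BK = [1.6226 -0.4528; 3.7547 -1.0943]
AᵀP(A−BK) = [15.1132 -4.2642; -4.2642 1.2830]
P' = Q + AᵀP(A−BK) = [28.1132 -6.2642; -6.2642 2.2830]
tr(P') = 30.3962


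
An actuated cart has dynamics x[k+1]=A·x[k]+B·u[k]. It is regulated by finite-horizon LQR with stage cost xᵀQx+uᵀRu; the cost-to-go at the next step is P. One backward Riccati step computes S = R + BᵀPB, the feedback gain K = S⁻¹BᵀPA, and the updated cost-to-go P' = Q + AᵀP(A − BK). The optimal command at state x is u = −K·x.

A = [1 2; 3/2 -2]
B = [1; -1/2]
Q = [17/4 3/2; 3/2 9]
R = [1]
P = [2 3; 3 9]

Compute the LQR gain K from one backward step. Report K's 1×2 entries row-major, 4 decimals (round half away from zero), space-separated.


-0.7778 1.7778

BᵀP = [0.5000 -1.5000]
S = R + BᵀPB = [1] + [1.2500] = [2.2500]
BᵀPA = [-1.7500 4.0000]
K = S⁻¹·BᵀPA = [-0.7778 1.7778]
A−BK = [1.7778 0.2222; 1.1111 -1.1111]
AᵀP(A−BK) = [29.8889 -16.8889; -16.8889 12.8889]
P' = Q + AᵀP(A−BK) = [34.1389 -15.3889; -15.3889 21.8889]
tr(P') = 56.0278


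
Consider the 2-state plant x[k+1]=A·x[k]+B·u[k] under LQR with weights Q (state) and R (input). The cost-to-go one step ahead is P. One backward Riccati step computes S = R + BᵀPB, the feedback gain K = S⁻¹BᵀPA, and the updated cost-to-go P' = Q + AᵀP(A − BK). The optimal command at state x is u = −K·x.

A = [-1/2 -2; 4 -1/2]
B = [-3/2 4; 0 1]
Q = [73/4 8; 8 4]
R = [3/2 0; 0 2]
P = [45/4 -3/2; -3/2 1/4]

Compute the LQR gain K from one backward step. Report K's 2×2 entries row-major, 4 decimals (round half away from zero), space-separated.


0.1588 0.2124 -0.2020 -0.4127

BᵀP = [-16.8750 2.2500; 43.5000 -5.7500]
S = R + BᵀPB = [3/2 0; 0 2] + [25.3125 -65.2500; -65.2500 168.2500] = [26.8125 -65.2500; -65.2500 170.2500]
BᵀPA = [17.4375 32.6250; -44.7500 -84.1250]
K = S⁻¹·BᵀPA = [0.1588 0.2124; -0.2020 -0.4127]
A−BK = [0.5461 -0.0305; 4.2020 -0.0873]
AᵀP(A−BK) = [1.0045 0.2020; 0.2020 0.4127]
P' = Q + AᵀP(A−BK) = [19.2545 8.2020; 8.2020 4.4127]
tr(P') = 23.6672


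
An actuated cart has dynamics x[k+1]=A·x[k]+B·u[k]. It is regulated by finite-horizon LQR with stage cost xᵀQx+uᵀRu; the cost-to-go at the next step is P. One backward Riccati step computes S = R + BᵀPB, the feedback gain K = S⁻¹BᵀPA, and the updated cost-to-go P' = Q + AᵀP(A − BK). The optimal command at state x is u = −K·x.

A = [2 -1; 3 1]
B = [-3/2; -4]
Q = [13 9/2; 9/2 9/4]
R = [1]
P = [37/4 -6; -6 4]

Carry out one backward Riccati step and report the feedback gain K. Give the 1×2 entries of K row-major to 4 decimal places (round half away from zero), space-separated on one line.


BᵀP = [10.1250 -7.0000]
S = R + BᵀPB = [1] + [12.8125] = [13.8125]
BᵀPA = [-0.7500 -17.1250]
K = S⁻¹·BᵀPA = [-0.0543 -1.2398]
A−BK = [1.9186 -2.8597; 2.7828 -3.9593]
AᵀP(A−BK) = [0.9593 -1.4299; -1.4299 4.0181]
P' = Q + AᵀP(A−BK) = [13.9593 3.0701; 3.0701 6.2681]
tr(P') = 20.2274

-0.0543 -1.2398


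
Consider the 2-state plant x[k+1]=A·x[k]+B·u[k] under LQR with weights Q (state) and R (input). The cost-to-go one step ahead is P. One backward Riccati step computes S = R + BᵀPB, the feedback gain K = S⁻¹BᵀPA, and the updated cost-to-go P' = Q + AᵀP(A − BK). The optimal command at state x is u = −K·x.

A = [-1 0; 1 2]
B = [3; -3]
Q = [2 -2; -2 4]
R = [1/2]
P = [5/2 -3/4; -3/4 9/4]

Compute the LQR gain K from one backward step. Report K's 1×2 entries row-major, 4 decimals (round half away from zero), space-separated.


-0.3304 -0.3172

BᵀP = [9.7500 -9.0000]
S = R + BᵀPB = [1/2] + [56.2500] = [56.7500]
BᵀPA = [-18.7500 -18.0000]
K = S⁻¹·BᵀPA = [-0.3304 -0.3172]
A−BK = [-0.0088 0.9515; 0.0088 1.0485]
AᵀP(A−BK) = [0.0551 0.0529; 0.0529 3.2907]
P' = Q + AᵀP(A−BK) = [2.0551 -1.9471; -1.9471 7.2907]
tr(P') = 9.3458


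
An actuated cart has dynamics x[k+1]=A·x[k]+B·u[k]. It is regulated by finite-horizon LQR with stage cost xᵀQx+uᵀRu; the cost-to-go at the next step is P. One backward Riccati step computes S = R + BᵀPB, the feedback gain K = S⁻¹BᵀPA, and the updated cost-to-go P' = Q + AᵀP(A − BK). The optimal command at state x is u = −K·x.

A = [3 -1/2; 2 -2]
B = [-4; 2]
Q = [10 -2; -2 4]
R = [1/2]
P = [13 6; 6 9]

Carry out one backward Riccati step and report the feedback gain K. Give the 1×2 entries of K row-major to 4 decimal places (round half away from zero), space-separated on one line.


BᵀP = [-40.0000 -6.0000]
S = R + BᵀPB = [1/2] + [148.0000] = [148.5000]
BᵀPA = [-132.0000 32.0000]
K = S⁻¹·BᵀPA = [-0.8889 0.2155]
A−BK = [-0.5556 0.3620; 3.7778 -2.4310]
AᵀP(A−BK) = [107.6667 -69.0556; -69.0556 44.3544]
P' = Q + AᵀP(A−BK) = [117.6667 -71.0556; -71.0556 48.3544]
tr(P') = 166.0210

-0.8889 0.2155


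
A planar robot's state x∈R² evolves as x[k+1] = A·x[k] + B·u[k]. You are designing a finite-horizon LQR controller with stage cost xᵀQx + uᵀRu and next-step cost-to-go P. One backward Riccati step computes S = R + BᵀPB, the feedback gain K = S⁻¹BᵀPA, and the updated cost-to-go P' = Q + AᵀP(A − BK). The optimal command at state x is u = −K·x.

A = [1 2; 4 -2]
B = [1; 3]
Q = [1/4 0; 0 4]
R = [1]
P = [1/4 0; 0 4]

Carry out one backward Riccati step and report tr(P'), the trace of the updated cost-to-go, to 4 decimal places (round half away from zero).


8.1762

BᵀP = [0.2500 12.0000]
S = R + BᵀPB = [1] + [36.2500] = [37.2500]
BᵀPA = [48.2500 -23.5000]
K = S⁻¹·BᵀPA = [1.2953 -0.6309]
A−BK = [-0.2953 2.6309; 0.1141 -0.1074]
AᵀP(A−BK) = [1.7517 -1.0604; -1.0604 2.1745]
P' = Q + AᵀP(A−BK) = [2.0017 -1.0604; -1.0604 6.1745]
tr(P') = 8.1762


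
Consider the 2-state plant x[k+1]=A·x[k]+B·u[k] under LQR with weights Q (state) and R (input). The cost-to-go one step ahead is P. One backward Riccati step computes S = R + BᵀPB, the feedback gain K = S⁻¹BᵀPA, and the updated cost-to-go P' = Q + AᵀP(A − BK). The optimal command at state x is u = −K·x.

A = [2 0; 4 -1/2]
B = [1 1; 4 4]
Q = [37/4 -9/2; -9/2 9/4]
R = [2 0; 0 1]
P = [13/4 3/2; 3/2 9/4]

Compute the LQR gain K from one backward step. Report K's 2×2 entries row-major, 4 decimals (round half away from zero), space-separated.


BᵀP = [9.2500 10.5000; 9.2500 10.5000]
S = R + BᵀPB = [2 0; 0 1] + [51.2500 51.2500; 51.2500 51.2500] = [53.2500 51.2500; 51.2500 52.2500]
BᵀPA = [60.5000 -5.2500; 60.5000 -5.2500]
K = S⁻¹·BᵀPA = [0.3884 -0.0337; 0.7769 -0.0674]
A−BK = [0.8347 0.1011; -0.6613 -0.0955]
AᵀP(A−BK) = [2.4976 0.1180; 0.1180 0.0316]
P' = Q + AᵀP(A−BK) = [11.7476 -4.3820; -4.3820 2.2816]
tr(P') = 14.0292

0.3884 -0.0337 0.7769 -0.0674


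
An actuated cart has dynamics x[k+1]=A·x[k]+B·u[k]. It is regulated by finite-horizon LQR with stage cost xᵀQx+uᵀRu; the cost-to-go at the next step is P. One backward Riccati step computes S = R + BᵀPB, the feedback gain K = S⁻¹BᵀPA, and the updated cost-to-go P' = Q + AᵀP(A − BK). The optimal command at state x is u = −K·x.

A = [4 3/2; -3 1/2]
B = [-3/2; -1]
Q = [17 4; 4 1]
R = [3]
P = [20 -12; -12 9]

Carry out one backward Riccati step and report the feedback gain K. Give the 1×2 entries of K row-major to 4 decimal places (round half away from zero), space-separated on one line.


-4.7143 -1.0714

BᵀP = [-18.0000 9.0000]
S = R + BᵀPB = [3] + [18.0000] = [21.0000]
BᵀPA = [-99.0000 -22.5000]
K = S⁻¹·BᵀPA = [-4.7143 -1.0714]
A−BK = [-3.0714 -0.1071; -7.7143 -0.5714]
AᵀP(A−BK) = [222.2857 30.4286; 30.4286 5.1429]
P' = Q + AᵀP(A−BK) = [239.2857 34.4286; 34.4286 6.1429]
tr(P') = 245.4286


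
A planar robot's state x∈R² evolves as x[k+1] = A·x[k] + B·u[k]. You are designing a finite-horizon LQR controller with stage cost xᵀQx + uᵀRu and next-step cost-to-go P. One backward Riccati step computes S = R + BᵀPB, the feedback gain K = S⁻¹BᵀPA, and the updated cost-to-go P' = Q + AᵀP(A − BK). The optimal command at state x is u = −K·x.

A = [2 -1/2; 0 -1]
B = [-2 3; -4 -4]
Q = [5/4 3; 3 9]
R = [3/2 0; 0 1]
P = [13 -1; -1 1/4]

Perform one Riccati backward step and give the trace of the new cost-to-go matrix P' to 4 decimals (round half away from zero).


BᵀP = [-22.0000 1.0000; 43.0000 -4.0000]
S = R + BᵀPB = [3/2 0; 0 1] + [40.0000 -70.0000; -70.0000 145.0000] = [41.5000 -70.0000; -70.0000 146.0000]
BᵀPA = [-44.0000 10.0000; 86.0000 -17.5000]
K = S⁻¹·BᵀPA = [-0.3486 0.2028; 0.4219 -0.0226]
A−BK = [0.0371 -0.0265; 0.2934 -0.2796]
AᵀP(A−BK) = [0.3779 -0.1307; -0.1307 0.0760]
P' = Q + AᵀP(A−BK) = [1.6279 2.8693; 2.8693 9.0760]
tr(P') = 10.7039

10.7039


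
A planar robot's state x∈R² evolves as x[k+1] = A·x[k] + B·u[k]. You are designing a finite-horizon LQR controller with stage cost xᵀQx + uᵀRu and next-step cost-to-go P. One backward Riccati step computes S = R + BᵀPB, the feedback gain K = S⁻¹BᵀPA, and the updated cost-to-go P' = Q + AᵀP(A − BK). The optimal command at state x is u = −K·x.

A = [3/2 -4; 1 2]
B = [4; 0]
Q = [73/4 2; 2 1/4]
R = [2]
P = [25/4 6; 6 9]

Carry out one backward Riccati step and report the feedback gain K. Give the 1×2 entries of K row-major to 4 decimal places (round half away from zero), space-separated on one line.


BᵀP = [25.0000 24.0000]
S = R + BᵀPB = [2] + [100.0000] = [102.0000]
BᵀPA = [61.5000 -52.0000]
K = S⁻¹·BᵀPA = [0.6029 -0.5098]
A−BK = [-0.9118 -1.9608; 1.0000 2.0000]
AᵀP(A−BK) = [3.9816 5.8529; 5.8529 13.4902]
P' = Q + AᵀP(A−BK) = [22.2316 7.8529; 7.8529 13.7402]
tr(P') = 35.9718

0.6029 -0.5098


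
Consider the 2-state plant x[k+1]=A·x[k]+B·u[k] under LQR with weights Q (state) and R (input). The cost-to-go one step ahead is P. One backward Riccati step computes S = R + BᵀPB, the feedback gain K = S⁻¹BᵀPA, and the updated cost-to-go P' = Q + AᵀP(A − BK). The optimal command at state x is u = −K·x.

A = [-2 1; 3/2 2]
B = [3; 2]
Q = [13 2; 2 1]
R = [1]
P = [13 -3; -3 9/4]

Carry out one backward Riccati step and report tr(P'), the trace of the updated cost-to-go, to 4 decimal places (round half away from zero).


34.5728

BᵀP = [33.0000 -4.5000]
S = R + BᵀPB = [1] + [90.0000] = [91.0000]
BᵀPA = [-72.7500 24.0000]
K = S⁻¹·BᵀPA = [-0.7995 0.2637]
A−BK = [0.3984 0.2088; 3.0989 1.4725]
AᵀP(A−BK) = [16.9025 7.4368; 7.4368 3.6703]
P' = Q + AᵀP(A−BK) = [29.9025 9.4368; 9.4368 4.6703]
tr(P') = 34.5728


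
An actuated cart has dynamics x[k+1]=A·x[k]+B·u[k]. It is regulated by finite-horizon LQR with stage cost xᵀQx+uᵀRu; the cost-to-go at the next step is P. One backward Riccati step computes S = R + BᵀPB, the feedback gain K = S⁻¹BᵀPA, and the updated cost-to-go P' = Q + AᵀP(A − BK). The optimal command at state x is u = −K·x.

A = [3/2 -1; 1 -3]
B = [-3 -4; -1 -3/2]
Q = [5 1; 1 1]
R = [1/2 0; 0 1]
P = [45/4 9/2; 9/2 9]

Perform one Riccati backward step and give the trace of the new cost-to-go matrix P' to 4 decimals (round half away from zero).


41.2089

BᵀP = [-38.2500 -22.5000; -51.7500 -31.5000]
S = R + BᵀPB = [1/2 0; 0 1] + [137.2500 186.7500; 186.7500 254.2500] = [137.7500 186.7500; 186.7500 255.2500]
BᵀPA = [-79.8750 105.7500; -109.1250 146.2500]
K = S⁻¹·BᵀPA = [-0.0316 -1.1206; -0.4044 1.3928]
A−BK = [-0.2124 1.2096; 0.3618 -2.0313]
AᵀP(A−BK) = [1.1580 -6.1394; -6.1394 34.0509]
P' = Q + AᵀP(A−BK) = [6.1580 -5.1394; -5.1394 35.0509]
tr(P') = 41.2089


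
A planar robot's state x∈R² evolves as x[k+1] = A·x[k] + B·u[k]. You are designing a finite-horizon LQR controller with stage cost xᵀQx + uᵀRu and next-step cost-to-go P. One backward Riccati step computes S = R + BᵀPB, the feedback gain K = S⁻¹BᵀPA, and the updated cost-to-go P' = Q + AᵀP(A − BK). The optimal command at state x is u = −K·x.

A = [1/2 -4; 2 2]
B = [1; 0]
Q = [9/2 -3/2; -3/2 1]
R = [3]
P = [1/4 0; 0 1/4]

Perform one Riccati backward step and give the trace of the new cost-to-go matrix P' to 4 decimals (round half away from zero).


BᵀP = [0.2500 0.0000]
S = R + BᵀPB = [3] + [0.2500] = [3.2500]
BᵀPA = [0.1250 -1.0000]
K = S⁻¹·BᵀPA = [0.0385 -0.3077]
A−BK = [0.4615 -3.6923; 2.0000 2.0000]
AᵀP(A−BK) = [1.0577 0.5385; 0.5385 4.6923]
P' = Q + AᵀP(A−BK) = [5.5577 -0.9615; -0.9615 5.6923]
tr(P') = 11.2500

11.2500


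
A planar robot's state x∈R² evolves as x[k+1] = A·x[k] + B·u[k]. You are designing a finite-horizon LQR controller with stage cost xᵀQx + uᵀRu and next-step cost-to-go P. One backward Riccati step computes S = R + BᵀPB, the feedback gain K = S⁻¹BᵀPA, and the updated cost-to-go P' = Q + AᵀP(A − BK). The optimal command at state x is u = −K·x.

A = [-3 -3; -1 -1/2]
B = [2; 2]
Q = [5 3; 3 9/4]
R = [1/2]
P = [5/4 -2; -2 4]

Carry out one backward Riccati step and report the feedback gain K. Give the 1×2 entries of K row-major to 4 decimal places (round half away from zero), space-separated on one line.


BᵀP = [-1.5000 4.0000]
S = R + BᵀPB = [1/2] + [5.0000] = [5.5000]
BᵀPA = [0.5000 2.5000]
K = S⁻¹·BᵀPA = [0.0909 0.4545]
A−BK = [-3.1818 -3.9091; -1.1818 -1.4091]
AᵀP(A−BK) = [3.2045 4.0227; 4.0227 5.1136]
P' = Q + AᵀP(A−BK) = [8.2045 7.0227; 7.0227 7.3636]
tr(P') = 15.5682

0.0909 0.4545


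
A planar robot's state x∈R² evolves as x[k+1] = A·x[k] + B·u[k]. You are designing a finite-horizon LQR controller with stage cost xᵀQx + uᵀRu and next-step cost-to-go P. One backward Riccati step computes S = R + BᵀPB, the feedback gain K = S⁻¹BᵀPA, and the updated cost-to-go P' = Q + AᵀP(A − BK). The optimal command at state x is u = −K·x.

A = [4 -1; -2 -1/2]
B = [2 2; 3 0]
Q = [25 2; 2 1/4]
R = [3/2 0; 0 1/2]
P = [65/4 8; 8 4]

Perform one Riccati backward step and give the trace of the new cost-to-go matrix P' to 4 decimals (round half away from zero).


26.4764

BᵀP = [56.5000 28.0000; 32.5000 16.0000]
S = R + BᵀPB = [3/2 0; 0 1/2] + [197.0000 113.0000; 113.0000 65.0000] = [198.5000 113.0000; 113.0000 65.5000]
BᵀPA = [170.0000 -70.5000; 98.0000 -40.5000]
K = S⁻¹·BᵀPA = [0.2621 -0.1772; 1.0440 -0.3126]
A−BK = [1.3878 -0.0204; -2.7863 0.0317]
AᵀP(A−BK) = [1.1300 -0.2395; -0.2395 0.0964]
P' = Q + AᵀP(A−BK) = [26.1300 1.7605; 1.7605 0.3464]
tr(P') = 26.4764


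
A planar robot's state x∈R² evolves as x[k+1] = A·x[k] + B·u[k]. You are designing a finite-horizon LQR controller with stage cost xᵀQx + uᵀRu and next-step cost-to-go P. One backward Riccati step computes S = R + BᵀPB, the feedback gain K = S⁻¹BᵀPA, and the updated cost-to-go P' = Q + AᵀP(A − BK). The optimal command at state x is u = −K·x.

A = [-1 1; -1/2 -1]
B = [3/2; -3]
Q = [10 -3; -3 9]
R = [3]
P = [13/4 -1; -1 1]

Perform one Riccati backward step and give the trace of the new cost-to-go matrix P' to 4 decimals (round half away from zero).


21.2235

BᵀP = [7.8750 -4.5000]
S = R + BᵀPB = [3] + [25.3125] = [28.3125]
BᵀPA = [-5.6250 12.3750]
K = S⁻¹·BᵀPA = [-0.1987 0.4371]
A−BK = [-0.7020 0.3444; -1.0960 0.3113]
AᵀP(A−BK) = [1.3825 -0.7914; -0.7914 0.8411]
P' = Q + AᵀP(A−BK) = [11.3825 -3.7914; -3.7914 9.8411]
tr(P') = 21.2235


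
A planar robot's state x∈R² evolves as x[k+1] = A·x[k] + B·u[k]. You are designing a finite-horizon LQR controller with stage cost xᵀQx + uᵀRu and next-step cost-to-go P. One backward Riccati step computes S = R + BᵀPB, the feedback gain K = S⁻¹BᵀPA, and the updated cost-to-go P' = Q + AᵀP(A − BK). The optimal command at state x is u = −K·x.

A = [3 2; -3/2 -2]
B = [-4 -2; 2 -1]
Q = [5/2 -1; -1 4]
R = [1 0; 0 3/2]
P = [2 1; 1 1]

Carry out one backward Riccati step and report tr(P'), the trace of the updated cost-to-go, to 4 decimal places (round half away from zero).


7.5956

BᵀP = [-6.0000 -2.0000; -5.0000 -3.0000]
S = R + BᵀPB = [1 0; 0 3/2] + [20.0000 14.0000; 14.0000 13.0000] = [21.0000 14.0000; 14.0000 14.5000]
BᵀPA = [-15.0000 -8.0000; -10.5000 -4.0000]
K = S⁻¹·BᵀPA = [-0.6498 -0.5530; -0.0968 0.2581]
A−BK = [0.2074 0.3041; -0.2972 -0.6359]
AᵀP(A−BK) = [0.4873 0.4147; 0.4147 0.6083]
P' = Q + AᵀP(A−BK) = [2.9873 -0.5853; -0.5853 4.6083]
tr(P') = 7.5956


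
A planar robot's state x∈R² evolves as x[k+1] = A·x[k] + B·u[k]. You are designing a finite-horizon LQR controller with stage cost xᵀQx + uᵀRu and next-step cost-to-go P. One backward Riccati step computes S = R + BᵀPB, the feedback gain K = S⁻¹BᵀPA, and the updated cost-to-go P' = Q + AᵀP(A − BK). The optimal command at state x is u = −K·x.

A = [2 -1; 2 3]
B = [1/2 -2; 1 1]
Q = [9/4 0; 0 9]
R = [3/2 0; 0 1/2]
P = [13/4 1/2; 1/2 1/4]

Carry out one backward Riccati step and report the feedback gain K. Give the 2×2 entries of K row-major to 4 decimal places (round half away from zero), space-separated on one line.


0.5046 0.3065 -0.9879 0.4170

BᵀP = [2.1250 0.5000; -6.0000 -0.7500]
S = R + BᵀPB = [3/2 0; 0 1/2] + [1.5625 -3.7500; -3.7500 11.2500] = [3.0625 -3.7500; -3.7500 11.7500]
BᵀPA = [5.2500 -0.6250; -13.5000 3.7500]
K = S⁻¹·BᵀPA = [0.5046 0.3065; -0.9879 0.4170]
A−BK = [-0.2281 -0.3193; 2.4833 2.2766]
AᵀP(A−BK) = [2.0143 1.0200; 1.0200 1.1279]
P' = Q + AᵀP(A−BK) = [4.2643 1.0200; 1.0200 10.1279]
tr(P') = 14.3922


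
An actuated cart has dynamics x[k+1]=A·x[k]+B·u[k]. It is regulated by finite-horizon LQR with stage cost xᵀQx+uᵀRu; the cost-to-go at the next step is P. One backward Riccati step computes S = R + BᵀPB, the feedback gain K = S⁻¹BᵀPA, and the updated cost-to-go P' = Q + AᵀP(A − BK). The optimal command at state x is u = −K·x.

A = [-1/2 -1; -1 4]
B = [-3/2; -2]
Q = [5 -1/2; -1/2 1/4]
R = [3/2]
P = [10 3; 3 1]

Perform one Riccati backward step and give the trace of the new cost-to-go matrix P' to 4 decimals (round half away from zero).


BᵀP = [-21.0000 -6.5000]
S = R + BᵀPB = [3/2] + [44.5000] = [46.0000]
BᵀPA = [17.0000 -5.0000]
K = S⁻¹·BᵀPA = [0.3696 -0.1087]
A−BK = [0.0543 -1.1630; -0.2609 3.7826]
AᵀP(A−BK) = [0.2174 -0.1522; -0.1522 1.4565]
P' = Q + AᵀP(A−BK) = [5.2174 -0.6522; -0.6522 1.7065]
tr(P') = 6.9239

6.9239


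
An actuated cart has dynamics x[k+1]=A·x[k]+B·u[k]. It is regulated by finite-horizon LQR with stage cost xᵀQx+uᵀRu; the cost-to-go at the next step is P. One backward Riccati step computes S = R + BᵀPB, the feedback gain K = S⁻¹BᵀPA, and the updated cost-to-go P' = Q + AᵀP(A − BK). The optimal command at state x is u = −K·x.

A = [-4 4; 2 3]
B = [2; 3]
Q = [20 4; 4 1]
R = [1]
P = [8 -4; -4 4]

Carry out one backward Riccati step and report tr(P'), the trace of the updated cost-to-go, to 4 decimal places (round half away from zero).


BᵀP = [4.0000 4.0000]
S = R + BᵀPB = [1] + [20.0000] = [21.0000]
BᵀPA = [-8.0000 28.0000]
K = S⁻¹·BᵀPA = [-0.3810 1.3333]
A−BK = [-3.2381 1.3333; 3.1429 -1.0000]
AᵀP(A−BK) = [204.9524 -77.3333; -77.3333 30.6667]
P' = Q + AᵀP(A−BK) = [224.9524 -73.3333; -73.3333 31.6667]
tr(P') = 256.6190

256.6190


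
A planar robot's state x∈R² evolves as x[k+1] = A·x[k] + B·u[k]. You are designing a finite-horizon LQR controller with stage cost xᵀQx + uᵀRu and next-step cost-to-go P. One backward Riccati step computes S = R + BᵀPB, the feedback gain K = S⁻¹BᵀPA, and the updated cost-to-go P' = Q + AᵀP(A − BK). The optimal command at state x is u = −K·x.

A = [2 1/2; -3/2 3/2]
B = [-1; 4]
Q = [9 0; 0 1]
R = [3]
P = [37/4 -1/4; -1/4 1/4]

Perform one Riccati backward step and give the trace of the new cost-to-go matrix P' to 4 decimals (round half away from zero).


BᵀP = [-10.2500 1.2500]
S = R + BᵀPB = [3] + [15.2500] = [18.2500]
BᵀPA = [-22.3750 -3.2500]
K = S⁻¹·BᵀPA = [-1.2260 -0.1781]
A−BK = [0.7740 0.3219; 3.4041 2.2123]
AᵀP(A−BK) = [11.6301 4.1404; 4.1404 1.9212]
P' = Q + AᵀP(A−BK) = [20.6301 4.1404; 4.1404 2.9212]
tr(P') = 23.5514

23.5514


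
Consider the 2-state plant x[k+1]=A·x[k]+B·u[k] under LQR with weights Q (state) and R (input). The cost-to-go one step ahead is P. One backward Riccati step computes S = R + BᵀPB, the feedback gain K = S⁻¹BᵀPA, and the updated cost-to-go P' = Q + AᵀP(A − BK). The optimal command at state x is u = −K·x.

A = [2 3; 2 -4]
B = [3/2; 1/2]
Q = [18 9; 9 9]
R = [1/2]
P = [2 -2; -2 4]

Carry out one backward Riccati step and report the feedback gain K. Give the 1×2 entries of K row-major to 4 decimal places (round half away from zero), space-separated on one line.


0.6667 3.3333

BᵀP = [2.0000 -1.0000]
S = R + BᵀPB = [1/2] + [2.5000] = [3.0000]
BᵀPA = [2.0000 10.0000]
K = S⁻¹·BᵀPA = [0.6667 3.3333]
A−BK = [1.0000 -2.0000; 1.6667 -5.6667]
AᵀP(A−BK) = [6.6667 -22.6667; -22.6667 96.6667]
P' = Q + AᵀP(A−BK) = [24.6667 -13.6667; -13.6667 105.6667]
tr(P') = 130.3333


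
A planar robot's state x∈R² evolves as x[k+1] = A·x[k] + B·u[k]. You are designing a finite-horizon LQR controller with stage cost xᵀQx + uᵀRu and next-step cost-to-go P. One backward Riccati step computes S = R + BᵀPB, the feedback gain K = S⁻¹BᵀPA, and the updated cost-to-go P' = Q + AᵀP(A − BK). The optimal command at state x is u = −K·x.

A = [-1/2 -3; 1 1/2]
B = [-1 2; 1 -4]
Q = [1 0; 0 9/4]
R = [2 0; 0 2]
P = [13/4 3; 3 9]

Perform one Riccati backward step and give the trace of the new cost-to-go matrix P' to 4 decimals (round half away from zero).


19.9885

BᵀP = [-0.2500 6.0000; -5.5000 -30.0000]
S = R + BᵀPB = [2 0; 0 2] + [6.2500 -24.5000; -24.5000 109.0000] = [8.2500 -24.5000; -24.5000 111.0000]
BᵀPA = [6.1250 3.7500; -27.2500 1.5000]
K = S⁻¹·BᵀPA = [0.0388 1.4358; -0.2369 0.3304]
A−BK = [0.0127 -2.2250; 0.0135 0.3859]
AᵀP(A−BK) = [0.1185 -0.1652; -0.1652 16.6200]
P' = Q + AᵀP(A−BK) = [1.1185 -0.1652; -0.1652 18.8700]
tr(P') = 19.9885


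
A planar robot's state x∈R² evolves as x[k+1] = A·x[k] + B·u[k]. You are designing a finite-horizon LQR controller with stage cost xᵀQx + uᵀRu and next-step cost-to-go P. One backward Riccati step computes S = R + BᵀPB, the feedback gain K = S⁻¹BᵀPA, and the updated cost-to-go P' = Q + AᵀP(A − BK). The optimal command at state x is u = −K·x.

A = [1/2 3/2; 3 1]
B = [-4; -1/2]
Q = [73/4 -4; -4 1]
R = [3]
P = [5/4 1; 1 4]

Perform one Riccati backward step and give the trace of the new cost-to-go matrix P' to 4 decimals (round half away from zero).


45.7455

BᵀP = [-5.5000 -6.0000]
S = R + BᵀPB = [3] + [25.0000] = [28.0000]
BᵀPA = [-20.7500 -14.2500]
K = S⁻¹·BᵀPA = [-0.7411 -0.5089]
A−BK = [-2.4643 -0.5357; 2.6295 0.7455]
AᵀP(A−BK) = [23.9353 7.3772; 7.3772 2.5603]
P' = Q + AᵀP(A−BK) = [42.1853 3.3772; 3.3772 3.5603]
tr(P') = 45.7455


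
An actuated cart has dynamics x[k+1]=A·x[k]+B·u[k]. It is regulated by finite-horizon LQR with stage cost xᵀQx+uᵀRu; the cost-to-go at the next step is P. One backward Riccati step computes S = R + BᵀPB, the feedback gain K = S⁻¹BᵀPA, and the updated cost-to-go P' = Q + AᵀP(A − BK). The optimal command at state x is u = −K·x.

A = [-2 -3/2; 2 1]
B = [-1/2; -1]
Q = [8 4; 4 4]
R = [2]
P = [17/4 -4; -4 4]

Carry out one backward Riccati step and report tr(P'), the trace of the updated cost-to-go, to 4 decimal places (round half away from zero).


BᵀP = [1.8750 -2.0000]
S = R + BᵀPB = [2] + [1.0625] = [3.0625]
BᵀPA = [-7.7500 -4.8125]
K = S⁻¹·BᵀPA = [-2.5306 -1.5714]
A−BK = [-3.2653 -2.2857; -0.5306 -0.5714]
AᵀP(A−BK) = [45.3878 28.5714; 28.5714 18.0000]
P' = Q + AᵀP(A−BK) = [53.3878 32.5714; 32.5714 22.0000]
tr(P') = 75.3878

75.3878
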